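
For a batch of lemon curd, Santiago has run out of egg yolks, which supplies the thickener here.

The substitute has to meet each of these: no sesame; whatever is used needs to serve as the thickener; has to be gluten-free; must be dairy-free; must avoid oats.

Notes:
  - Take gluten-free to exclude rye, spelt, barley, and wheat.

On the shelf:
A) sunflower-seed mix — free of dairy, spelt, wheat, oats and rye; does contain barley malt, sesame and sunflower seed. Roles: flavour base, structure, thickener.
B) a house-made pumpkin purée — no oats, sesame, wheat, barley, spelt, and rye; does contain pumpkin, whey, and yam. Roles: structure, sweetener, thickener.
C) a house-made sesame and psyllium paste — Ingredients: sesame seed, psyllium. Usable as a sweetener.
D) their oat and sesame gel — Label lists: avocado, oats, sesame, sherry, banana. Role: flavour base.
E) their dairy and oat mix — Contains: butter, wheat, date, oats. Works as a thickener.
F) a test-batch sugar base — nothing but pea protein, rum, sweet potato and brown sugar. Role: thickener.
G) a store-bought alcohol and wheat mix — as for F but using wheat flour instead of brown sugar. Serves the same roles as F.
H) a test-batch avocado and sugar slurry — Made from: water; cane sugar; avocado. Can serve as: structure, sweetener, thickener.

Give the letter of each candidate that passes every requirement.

F, H

A: has barley malt, so not gluten-free; has sesame, so not sesame-free — out
B: has whey, so not dairy-free — no
C: not usable as a thickener; has sesame seed, so not sesame-free — out
D: not usable as a thickener; has sesame, so not sesame-free (and 1 more) — no
E: has wheat, so not gluten-free; has butter, so not dairy-free (and 1 more) — out
F: rum and brown sugar etc. — none of it excluded — valid
G: has wheat flour, so not gluten-free — no
H: every rule checks out — valid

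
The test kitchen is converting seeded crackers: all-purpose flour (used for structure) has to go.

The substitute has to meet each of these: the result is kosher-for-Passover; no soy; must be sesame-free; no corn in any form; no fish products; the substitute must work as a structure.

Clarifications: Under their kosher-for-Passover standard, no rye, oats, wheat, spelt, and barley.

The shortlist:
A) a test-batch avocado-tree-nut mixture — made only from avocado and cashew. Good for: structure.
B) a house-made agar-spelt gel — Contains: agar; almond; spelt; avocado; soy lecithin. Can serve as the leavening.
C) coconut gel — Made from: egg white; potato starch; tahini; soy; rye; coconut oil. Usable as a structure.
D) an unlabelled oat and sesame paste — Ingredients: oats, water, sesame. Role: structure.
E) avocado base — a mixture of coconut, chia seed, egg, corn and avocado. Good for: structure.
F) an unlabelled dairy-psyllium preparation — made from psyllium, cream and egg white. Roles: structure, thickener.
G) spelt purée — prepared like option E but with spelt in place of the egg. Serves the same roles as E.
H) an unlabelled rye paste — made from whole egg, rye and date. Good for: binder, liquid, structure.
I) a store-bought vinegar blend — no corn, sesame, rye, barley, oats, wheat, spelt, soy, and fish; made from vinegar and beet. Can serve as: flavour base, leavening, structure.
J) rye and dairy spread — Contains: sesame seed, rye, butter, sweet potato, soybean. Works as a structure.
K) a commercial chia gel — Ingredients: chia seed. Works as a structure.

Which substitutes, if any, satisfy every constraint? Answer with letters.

A: every rule checks out — keep
B: not usable as a structure; has spelt, so not kosher-for-Passover (and 1 more) — no
C: has rye, so not kosher-for-Passover; has soy, so not soy-free (and 1 more) — out
D: has oats, so not kosher-for-Passover; has sesame, so not sesame-free — reject
E: has corn, so not corn-free — no
F: no fish, no soy — OK
G: has spelt, so not kosher-for-Passover; has corn, so not corn-free — reject
H: has rye, so not kosher-for-Passover — no
I: works as a structure, no soy, no corn — valid
J: has rye, so not kosher-for-Passover; has soybean, so not soy-free (and 1 more) — reject
K: works as a structure, no corn, no fish — valid

A, F, I, K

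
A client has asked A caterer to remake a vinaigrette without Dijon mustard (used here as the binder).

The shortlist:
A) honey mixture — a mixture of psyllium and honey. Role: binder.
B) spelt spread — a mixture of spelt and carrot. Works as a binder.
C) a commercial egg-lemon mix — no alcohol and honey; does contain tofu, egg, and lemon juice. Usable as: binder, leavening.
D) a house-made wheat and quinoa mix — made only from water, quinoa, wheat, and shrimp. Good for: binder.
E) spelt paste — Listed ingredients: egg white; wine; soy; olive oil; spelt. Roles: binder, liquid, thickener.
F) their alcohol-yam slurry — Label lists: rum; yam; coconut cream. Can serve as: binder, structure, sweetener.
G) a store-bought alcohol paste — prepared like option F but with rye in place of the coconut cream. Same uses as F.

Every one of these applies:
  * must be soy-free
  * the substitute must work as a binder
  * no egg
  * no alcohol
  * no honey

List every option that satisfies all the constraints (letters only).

B, D

A: has honey, so not honey-free — no
B: only spelt and carrot; none excluded — keep
C: has egg, so not egg-free; has tofu, so not soy-free — no
D: shrimp and wheat etc. — none of it excluded — valid
E: has egg white, so not egg-free; has soy, so not soy-free (and 1 more) — reject
F: has rum, so not alcohol-free — reject
G: has rum, so not alcohol-free — out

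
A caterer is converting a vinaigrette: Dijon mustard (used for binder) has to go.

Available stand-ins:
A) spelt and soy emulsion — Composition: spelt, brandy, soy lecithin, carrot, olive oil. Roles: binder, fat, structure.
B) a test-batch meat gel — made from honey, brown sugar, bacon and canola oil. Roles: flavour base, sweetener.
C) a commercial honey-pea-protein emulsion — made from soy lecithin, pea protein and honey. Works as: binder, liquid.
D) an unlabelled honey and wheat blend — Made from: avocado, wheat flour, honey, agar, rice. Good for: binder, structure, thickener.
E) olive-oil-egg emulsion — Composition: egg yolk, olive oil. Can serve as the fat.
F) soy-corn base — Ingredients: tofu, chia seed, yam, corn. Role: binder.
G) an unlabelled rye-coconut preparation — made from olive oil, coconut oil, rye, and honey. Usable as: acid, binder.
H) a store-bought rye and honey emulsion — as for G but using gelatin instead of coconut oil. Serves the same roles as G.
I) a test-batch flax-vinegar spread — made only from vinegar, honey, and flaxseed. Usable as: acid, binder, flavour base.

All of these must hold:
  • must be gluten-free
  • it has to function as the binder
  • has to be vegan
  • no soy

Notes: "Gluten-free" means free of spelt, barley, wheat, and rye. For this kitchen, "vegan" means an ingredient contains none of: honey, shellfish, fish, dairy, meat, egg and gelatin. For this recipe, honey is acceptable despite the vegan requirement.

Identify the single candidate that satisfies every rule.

I

A: has spelt, so not gluten-free; has soy lecithin, so not soy-free — no
B: not usable as a binder; has bacon, so not vegan — reject
C: has soy lecithin, so not soy-free — out
D: has wheat flour, so not gluten-free — reject
E: not usable as a binder; has egg yolk, so not vegan — out
F: has tofu, so not soy-free — out
G: has rye, so not gluten-free — out
H: has rye, so not gluten-free; has gelatin, so not vegan — out
I: honey is permitted under the vegan carve-out; nothing else excluded — OK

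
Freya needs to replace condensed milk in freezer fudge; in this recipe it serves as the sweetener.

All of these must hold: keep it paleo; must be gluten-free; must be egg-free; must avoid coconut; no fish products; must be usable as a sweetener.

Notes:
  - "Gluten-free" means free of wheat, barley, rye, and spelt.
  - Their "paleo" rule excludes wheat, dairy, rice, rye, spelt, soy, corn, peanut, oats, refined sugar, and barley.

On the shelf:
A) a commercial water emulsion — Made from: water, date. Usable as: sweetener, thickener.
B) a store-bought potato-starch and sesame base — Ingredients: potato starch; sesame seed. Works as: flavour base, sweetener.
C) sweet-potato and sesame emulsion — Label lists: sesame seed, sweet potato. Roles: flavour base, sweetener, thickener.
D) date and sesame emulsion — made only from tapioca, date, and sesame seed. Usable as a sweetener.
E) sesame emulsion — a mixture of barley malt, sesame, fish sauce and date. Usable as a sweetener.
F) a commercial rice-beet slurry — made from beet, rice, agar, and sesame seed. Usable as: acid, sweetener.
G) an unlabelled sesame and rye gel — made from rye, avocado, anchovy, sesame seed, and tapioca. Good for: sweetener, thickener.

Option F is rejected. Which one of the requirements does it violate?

paleo

usable as a sweetener: satisfied
gluten-free: satisfied
paleo: has rice — fails
fish-free: satisfied
coconut-free: satisfied
egg-free: satisfied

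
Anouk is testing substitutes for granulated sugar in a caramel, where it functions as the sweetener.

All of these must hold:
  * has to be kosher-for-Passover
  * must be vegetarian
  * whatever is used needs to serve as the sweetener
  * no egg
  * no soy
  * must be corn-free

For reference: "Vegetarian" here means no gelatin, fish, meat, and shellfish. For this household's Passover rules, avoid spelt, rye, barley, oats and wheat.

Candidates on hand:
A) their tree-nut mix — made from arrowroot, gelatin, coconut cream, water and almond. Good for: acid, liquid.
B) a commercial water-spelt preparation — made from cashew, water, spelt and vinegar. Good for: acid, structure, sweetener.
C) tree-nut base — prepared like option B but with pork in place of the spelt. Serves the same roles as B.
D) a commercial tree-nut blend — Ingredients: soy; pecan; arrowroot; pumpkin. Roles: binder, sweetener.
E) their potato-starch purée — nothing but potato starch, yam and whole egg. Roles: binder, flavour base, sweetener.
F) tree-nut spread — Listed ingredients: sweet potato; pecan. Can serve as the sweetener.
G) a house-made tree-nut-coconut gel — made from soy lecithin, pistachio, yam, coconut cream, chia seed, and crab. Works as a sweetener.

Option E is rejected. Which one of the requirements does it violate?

egg-free

usable as a sweetener: satisfied
vegetarian: satisfied
kosher-for-Passover: satisfied
corn-free: satisfied
soy-free: satisfied
egg-free: has whole egg — fails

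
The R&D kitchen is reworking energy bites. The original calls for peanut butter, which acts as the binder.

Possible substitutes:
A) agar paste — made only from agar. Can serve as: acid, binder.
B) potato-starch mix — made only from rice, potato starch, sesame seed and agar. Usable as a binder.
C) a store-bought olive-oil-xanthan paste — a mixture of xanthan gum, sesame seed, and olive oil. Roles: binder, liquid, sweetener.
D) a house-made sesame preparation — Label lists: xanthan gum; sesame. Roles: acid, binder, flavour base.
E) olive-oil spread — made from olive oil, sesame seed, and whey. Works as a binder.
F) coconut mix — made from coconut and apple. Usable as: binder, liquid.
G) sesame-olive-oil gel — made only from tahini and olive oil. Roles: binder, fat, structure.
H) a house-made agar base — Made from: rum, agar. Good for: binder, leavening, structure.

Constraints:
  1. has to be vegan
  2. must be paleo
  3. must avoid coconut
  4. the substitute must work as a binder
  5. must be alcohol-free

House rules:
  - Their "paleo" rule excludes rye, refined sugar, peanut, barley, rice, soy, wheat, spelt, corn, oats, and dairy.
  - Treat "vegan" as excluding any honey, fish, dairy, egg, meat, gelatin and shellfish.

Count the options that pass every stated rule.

A: works as a binder, vegan, paleo — OK
B: has rice, so not paleo — reject
C: works as a binder, paleo, no coconut — OK
D: no coconut, no alcohol — valid
E: has whey, so not paleo; has whey, so not vegan — no
F: has coconut, so not coconut-free — no
G: every rule checks out — valid
H: has rum, so not alcohol-free — no

4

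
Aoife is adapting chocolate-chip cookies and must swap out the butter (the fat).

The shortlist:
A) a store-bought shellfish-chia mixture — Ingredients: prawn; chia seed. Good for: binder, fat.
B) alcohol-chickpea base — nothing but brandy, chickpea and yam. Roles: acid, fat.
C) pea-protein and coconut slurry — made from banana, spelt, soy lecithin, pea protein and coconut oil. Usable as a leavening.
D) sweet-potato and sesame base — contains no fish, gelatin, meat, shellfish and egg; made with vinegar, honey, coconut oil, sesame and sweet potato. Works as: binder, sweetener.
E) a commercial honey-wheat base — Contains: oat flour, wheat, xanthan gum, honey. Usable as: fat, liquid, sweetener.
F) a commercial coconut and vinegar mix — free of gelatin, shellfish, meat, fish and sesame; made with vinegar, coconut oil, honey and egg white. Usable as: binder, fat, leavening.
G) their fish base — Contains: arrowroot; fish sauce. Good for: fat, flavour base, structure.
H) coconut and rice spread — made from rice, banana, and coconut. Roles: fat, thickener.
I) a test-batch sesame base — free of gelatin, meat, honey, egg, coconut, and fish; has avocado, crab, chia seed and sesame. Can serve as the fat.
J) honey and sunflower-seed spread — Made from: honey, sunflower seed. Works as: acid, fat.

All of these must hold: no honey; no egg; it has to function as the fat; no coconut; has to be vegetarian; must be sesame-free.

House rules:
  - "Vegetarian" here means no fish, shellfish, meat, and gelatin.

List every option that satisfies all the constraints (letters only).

B

A: has prawn, so not vegetarian — out
B: every rule checks out — keep
C: not usable as a fat; has coconut oil, so not coconut-free — out
D: not usable as a fat; has coconut oil, so not coconut-free (and 2 more) — reject
E: has honey, so not honey-free — reject
F: has coconut oil, so not coconut-free; has honey, so not honey-free (and 1 more) — out
G: has fish sauce, so not vegetarian — out
H: has coconut, so not coconut-free — reject
I: has crab, so not vegetarian; has sesame, so not sesame-free — reject
J: has honey, so not honey-free — reject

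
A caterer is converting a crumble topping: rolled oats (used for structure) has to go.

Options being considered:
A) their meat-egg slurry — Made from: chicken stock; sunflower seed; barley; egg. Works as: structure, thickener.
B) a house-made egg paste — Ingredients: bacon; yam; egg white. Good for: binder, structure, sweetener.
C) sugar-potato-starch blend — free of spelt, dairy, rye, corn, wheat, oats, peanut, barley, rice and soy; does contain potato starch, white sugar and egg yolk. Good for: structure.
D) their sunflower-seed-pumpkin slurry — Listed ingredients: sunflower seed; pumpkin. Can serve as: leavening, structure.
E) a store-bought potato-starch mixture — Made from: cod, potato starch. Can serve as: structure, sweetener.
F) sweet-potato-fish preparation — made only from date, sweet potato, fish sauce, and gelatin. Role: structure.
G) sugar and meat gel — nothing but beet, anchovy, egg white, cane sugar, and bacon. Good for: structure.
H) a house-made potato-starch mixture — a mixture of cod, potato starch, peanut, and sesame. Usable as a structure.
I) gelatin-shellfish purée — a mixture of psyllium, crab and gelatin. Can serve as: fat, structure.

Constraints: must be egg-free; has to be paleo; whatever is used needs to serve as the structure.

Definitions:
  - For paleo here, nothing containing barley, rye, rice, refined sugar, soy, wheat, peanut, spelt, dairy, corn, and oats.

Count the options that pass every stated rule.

A: has barley, so not paleo; has egg, so not egg-free — out
B: has egg white, so not egg-free — no
C: has white sugar, so not paleo; has egg yolk, so not egg-free — no
D: works as a structure, paleo, no egg — valid
E: works as a structure, paleo, no egg — valid
F: paleo, no egg — OK
G: has cane sugar, so not paleo; has egg white, so not egg-free — no
H: has peanut, so not paleo — out
I: every rule checks out — OK

4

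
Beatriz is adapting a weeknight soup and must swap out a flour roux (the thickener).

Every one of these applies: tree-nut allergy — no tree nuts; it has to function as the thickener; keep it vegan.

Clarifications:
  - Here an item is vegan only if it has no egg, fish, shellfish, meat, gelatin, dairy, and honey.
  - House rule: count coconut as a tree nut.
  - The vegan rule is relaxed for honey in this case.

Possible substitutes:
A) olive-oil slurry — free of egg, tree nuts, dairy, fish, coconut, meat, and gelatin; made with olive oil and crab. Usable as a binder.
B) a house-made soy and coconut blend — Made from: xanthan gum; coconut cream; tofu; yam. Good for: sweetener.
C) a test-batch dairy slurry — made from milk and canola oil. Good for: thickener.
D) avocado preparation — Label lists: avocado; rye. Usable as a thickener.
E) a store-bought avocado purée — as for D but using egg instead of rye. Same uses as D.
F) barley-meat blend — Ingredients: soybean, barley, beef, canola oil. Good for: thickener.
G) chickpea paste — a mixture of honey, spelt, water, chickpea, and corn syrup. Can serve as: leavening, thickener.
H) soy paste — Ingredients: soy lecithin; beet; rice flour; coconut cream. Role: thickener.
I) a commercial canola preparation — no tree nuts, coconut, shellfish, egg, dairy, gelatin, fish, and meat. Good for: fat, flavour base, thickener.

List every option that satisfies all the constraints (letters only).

D, G, I

A: not usable as a thickener; has crab, so not vegan — no
B: not usable as a thickener; has coconut cream, so not tree-nut-free — no
C: has milk, so not vegan — no
D: only rye and avocado; none excluded — valid
E: has egg, so not vegan — reject
F: has beef, so not vegan — reject
G: honey is permitted under the vegan carve-out; nothing else excluded — keep
H: has coconut cream, so not tree-nut-free — no
I: works as a thickener, vegan, tree-nut-free — valid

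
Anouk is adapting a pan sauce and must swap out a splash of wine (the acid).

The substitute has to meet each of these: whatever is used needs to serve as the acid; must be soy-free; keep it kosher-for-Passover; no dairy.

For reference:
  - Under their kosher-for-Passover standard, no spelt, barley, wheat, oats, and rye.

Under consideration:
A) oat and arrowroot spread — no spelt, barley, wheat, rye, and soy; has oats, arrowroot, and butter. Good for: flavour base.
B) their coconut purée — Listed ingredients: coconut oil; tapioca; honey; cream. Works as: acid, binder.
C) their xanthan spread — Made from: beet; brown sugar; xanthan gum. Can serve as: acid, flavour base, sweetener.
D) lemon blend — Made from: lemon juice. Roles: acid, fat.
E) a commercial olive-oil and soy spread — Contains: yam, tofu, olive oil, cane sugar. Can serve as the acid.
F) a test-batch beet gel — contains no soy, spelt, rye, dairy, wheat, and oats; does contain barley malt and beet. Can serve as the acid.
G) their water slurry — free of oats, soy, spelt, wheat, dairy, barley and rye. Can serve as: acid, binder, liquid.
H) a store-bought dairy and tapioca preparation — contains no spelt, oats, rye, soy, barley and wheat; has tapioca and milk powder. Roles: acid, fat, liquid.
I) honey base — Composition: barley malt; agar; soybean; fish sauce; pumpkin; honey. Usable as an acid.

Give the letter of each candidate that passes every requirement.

C, D, G

A: not usable as an acid; has oats, so not kosher-for-Passover (and 1 more) — out
B: has cream, so not dairy-free — out
C: works as an acid, no dairy, kosher-for-Passover — valid
D: no soy, no dairy — keep
E: has tofu, so not soy-free — no
F: has barley malt, so not kosher-for-Passover — no
G: kosher-for-Passover, no dairy — keep
H: has milk powder, so not dairy-free — reject
I: has barley malt, so not kosher-for-Passover; has soybean, so not soy-free — reject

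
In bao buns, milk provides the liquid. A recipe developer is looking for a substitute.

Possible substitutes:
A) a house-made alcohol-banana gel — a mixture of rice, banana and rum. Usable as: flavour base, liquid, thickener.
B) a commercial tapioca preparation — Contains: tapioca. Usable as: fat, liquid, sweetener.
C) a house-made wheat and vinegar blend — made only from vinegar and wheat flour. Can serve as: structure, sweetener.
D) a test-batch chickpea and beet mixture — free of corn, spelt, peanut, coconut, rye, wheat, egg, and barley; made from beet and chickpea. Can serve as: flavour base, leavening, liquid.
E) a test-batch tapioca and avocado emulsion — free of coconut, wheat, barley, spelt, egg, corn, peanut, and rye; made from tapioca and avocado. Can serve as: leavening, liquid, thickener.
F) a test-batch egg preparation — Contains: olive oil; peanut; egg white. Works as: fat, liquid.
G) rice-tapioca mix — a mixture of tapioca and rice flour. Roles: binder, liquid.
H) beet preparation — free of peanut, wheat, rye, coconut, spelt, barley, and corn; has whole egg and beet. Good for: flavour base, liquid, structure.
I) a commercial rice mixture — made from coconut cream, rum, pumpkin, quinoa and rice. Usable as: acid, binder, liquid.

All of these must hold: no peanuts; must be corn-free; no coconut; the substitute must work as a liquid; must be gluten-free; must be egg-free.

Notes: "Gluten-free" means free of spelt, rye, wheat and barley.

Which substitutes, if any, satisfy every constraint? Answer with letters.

A: works as a liquid, no peanut, no egg — OK
B: no coconut, no peanut — keep
C: not usable as a liquid; has wheat flour, so not gluten-free — reject
D: all constraints satisfied — keep
E: every rule checks out — OK
F: has peanut, so not peanut-free; has egg white, so not egg-free — no
G: only rice flour and tapioca; none excluded — valid
H: has whole egg, so not egg-free — out
I: has coconut cream, so not coconut-free — reject

A, B, D, E, G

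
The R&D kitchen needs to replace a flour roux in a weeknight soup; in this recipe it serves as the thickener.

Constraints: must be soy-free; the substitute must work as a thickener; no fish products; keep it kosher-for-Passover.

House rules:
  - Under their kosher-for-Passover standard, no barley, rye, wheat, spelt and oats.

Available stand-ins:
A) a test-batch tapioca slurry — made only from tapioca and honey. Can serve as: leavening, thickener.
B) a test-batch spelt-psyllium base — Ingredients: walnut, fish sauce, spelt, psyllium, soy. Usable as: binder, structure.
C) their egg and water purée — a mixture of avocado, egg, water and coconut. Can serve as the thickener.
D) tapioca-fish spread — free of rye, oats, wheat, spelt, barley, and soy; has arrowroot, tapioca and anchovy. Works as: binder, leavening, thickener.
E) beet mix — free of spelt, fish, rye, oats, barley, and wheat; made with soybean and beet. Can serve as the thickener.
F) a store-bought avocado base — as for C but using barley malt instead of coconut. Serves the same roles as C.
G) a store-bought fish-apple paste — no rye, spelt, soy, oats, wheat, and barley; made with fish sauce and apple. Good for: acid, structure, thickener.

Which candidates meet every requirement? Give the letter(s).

A, C

A: works as a thickener, no fish, kosher-for-Passover — keep
B: not usable as a thickener; has spelt, so not kosher-for-Passover (and 2 more) — out
C: coconut and egg etc. — none of it excluded — keep
D: has anchovy, so not fish-free — no
E: has soybean, so not soy-free — no
F: has barley malt, so not kosher-for-Passover — no
G: has fish sauce, so not fish-free — reject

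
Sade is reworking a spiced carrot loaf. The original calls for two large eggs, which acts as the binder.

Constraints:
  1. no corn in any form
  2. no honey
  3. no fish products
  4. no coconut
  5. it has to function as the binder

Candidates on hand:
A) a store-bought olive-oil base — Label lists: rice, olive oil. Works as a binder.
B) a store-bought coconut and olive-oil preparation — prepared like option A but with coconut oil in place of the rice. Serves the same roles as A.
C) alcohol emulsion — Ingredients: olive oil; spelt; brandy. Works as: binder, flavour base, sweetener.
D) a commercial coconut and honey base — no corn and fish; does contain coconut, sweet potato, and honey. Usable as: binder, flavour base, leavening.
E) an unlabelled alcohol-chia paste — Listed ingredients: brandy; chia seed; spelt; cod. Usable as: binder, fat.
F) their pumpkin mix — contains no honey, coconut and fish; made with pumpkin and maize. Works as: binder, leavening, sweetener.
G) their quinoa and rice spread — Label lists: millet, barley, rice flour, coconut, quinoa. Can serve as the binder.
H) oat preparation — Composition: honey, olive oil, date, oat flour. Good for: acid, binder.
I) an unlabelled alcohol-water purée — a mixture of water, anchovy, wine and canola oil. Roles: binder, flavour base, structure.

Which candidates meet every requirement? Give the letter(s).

A: all constraints satisfied — OK
B: has coconut oil, so not coconut-free — reject
C: only brandy, spelt and olive oil; none excluded — keep
D: has coconut, so not coconut-free; has honey, so not honey-free — reject
E: has cod, so not fish-free — reject
F: has maize, so not corn-free — reject
G: has coconut, so not coconut-free — no
H: has honey, so not honey-free — reject
I: has anchovy, so not fish-free — no

A, C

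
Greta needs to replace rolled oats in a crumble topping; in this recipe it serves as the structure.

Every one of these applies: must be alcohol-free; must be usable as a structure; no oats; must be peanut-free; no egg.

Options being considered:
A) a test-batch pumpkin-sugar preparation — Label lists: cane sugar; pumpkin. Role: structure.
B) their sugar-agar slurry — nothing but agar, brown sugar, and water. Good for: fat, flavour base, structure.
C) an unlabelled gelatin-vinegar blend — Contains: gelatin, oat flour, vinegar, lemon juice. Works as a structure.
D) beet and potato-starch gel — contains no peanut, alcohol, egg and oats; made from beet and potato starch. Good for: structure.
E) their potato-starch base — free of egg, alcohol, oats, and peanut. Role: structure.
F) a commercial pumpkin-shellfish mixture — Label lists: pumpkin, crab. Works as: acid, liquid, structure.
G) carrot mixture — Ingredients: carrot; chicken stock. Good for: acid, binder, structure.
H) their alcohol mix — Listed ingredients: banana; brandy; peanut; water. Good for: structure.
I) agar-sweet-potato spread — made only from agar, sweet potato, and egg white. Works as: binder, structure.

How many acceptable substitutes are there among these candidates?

A: every rule checks out — OK
B: no egg, no alcohol — valid
C: has oat flour, so not oat-free — no
D: no alcohol, no egg — valid
E: no alcohol, no peanut — keep
F: every rule checks out — OK
G: nothing on the exclusion list — keep
H: has peanut, so not peanut-free; has brandy, so not alcohol-free — reject
I: has egg white, so not egg-free — no

6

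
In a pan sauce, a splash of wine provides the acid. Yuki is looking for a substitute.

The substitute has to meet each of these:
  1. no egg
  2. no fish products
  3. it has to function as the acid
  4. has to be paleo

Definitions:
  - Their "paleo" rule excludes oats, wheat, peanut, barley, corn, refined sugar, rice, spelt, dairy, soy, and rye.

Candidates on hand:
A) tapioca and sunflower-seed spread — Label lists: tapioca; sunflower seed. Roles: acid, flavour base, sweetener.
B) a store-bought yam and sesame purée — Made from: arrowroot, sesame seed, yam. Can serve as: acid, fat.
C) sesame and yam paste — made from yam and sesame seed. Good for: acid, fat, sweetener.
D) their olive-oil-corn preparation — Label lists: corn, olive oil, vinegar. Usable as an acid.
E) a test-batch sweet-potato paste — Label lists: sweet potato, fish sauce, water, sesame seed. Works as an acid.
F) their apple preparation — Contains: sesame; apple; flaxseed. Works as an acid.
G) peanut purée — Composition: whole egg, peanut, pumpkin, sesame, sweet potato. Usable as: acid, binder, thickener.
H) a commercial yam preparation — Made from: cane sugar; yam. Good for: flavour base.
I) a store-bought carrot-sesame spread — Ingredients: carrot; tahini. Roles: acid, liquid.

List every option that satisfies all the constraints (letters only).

A: works as an acid, no fish, no egg — valid
B: only sesame seed, arrowroot, and yam; none excluded — valid
C: only sesame seed and yam; none excluded — keep
D: has corn, so not paleo — reject
E: has fish sauce, so not fish-free — no
F: only sesame, flaxseed, and apple; none excluded — valid
G: has peanut, so not paleo; has whole egg, so not egg-free — no
H: not usable as an acid; has cane sugar, so not paleo — out
I: only tahini and carrot; none excluded — keep

A, B, C, F, I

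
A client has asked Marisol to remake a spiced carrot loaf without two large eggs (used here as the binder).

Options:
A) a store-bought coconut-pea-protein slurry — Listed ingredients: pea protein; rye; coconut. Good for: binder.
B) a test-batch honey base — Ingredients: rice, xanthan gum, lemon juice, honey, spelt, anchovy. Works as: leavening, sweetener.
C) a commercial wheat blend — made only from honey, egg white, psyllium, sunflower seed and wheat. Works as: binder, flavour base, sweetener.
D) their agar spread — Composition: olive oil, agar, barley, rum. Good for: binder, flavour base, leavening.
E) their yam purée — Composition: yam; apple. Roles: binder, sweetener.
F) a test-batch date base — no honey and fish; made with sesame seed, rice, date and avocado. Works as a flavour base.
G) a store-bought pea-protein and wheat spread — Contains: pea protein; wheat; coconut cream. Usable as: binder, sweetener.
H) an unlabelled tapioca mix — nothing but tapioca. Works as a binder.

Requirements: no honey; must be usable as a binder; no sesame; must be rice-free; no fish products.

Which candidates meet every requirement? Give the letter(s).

A, D, E, G, H

A: no sesame, no rice — keep
B: not usable as a binder; has rice, so not rice-free (and 2 more) — reject
C: has honey, so not honey-free — no
D: rum and barley etc. — none of it excluded — OK
E: works as a binder, no rice, no honey — valid
F: not usable as a binder; has rice, so not rice-free (and 1 more) — out
G: works as a binder, no honey, no sesame — valid
H: works as a binder, no rice, no honey — OK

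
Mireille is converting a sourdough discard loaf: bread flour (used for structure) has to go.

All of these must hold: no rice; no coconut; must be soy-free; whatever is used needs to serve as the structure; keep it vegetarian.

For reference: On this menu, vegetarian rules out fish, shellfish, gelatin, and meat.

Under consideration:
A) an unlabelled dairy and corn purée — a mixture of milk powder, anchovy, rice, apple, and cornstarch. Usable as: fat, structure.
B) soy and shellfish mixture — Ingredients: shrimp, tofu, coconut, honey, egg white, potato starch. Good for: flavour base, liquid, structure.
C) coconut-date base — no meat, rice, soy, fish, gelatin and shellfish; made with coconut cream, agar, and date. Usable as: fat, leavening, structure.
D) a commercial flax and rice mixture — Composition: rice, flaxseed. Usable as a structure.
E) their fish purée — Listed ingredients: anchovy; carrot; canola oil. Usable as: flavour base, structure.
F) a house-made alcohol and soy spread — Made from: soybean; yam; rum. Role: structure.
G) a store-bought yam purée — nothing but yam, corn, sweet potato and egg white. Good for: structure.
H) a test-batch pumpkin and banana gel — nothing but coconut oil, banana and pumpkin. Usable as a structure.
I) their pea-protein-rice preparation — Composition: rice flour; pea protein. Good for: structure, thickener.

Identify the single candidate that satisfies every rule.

A: has anchovy, so not vegetarian; has rice, so not rice-free — no
B: has shrimp, so not vegetarian; has tofu, so not soy-free (and 1 more) — reject
C: has coconut cream, so not coconut-free — out
D: has rice, so not rice-free — no
E: has anchovy, so not vegetarian — reject
F: has soybean, so not soy-free — out
G: no coconut, vegetarian — keep
H: has coconut oil, so not coconut-free — reject
I: has rice flour, so not rice-free — no

G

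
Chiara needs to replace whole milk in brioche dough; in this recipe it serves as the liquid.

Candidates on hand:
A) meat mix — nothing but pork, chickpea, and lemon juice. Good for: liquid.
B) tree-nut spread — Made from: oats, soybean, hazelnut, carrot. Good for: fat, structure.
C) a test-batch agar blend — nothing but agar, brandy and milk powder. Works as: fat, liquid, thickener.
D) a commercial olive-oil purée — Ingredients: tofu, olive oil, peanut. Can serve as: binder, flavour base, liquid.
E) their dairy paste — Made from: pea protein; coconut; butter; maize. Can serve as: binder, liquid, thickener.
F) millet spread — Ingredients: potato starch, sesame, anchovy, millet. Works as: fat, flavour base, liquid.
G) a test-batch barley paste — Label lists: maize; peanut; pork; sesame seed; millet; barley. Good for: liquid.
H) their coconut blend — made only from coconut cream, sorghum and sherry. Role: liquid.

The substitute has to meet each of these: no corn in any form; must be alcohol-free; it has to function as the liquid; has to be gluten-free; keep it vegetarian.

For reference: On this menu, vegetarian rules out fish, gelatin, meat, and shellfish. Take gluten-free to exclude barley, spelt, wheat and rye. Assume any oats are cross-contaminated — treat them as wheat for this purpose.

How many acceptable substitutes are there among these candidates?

1

A: has pork, so not vegetarian — out
B: not usable as a liquid; has oats, so not gluten-free — no
C: has brandy, so not alcohol-free — reject
D: every rule checks out — valid
E: has maize, so not corn-free — reject
F: has anchovy, so not vegetarian — out
G: has pork, so not vegetarian; has barley, so not gluten-free (and 1 more) — out
H: has sherry, so not alcohol-free — out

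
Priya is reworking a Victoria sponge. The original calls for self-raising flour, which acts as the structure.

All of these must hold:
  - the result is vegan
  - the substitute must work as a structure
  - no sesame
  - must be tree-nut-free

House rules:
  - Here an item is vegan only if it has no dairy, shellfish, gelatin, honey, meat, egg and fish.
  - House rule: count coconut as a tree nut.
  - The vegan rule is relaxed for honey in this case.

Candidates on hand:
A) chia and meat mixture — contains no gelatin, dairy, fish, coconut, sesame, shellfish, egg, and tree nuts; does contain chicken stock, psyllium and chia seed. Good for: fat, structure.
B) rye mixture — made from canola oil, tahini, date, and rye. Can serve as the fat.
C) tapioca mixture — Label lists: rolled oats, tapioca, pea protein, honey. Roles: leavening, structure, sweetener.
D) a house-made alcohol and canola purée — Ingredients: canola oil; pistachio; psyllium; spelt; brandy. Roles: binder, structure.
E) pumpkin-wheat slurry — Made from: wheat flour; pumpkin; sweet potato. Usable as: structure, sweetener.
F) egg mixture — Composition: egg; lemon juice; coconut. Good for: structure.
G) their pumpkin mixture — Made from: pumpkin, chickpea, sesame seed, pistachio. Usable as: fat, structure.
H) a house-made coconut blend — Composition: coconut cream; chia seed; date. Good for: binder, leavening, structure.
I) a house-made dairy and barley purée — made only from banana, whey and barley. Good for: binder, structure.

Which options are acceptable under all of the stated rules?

C, E

A: has chicken stock, so not vegan — out
B: not usable as a structure; has tahini, so not sesame-free — out
C: honey is permitted under the vegan carve-out; nothing else excluded — OK
D: has pistachio, so not tree-nut-free — out
E: nothing on the exclusion list — valid
F: has egg, so not vegan; has coconut, so not tree-nut-free — reject
G: has sesame seed, so not sesame-free; has pistachio, so not tree-nut-free — no
H: has coconut cream, so not tree-nut-free — no
I: has whey, so not vegan — out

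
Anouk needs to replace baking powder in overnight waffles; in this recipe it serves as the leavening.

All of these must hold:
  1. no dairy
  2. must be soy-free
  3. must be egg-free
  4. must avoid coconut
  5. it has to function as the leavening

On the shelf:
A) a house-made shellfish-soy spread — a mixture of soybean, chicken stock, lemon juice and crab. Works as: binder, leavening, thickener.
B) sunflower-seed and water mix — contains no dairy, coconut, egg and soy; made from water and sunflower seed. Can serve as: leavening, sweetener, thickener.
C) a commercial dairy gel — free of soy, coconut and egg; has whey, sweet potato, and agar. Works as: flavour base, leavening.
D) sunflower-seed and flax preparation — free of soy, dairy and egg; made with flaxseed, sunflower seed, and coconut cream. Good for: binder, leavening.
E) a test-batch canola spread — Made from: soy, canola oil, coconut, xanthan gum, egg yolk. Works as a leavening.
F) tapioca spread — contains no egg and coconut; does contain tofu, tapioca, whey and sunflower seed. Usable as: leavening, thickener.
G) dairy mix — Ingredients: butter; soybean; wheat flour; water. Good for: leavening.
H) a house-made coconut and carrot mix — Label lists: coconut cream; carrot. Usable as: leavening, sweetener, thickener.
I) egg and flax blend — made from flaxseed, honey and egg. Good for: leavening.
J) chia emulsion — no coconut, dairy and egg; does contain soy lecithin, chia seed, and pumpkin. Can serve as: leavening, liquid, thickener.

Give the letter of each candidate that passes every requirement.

B

A: has soybean, so not soy-free — out
B: works as a leavening, no egg, no soy — OK
C: has whey, so not dairy-free — out
D: has coconut cream, so not coconut-free — no
E: has soy, so not soy-free; has coconut, so not coconut-free (and 1 more) — out
F: has tofu, so not soy-free; has whey, so not dairy-free — no
G: has soybean, so not soy-free; has butter, so not dairy-free — reject
H: has coconut cream, so not coconut-free — out
I: has egg, so not egg-free — out
J: has soy lecithin, so not soy-free — no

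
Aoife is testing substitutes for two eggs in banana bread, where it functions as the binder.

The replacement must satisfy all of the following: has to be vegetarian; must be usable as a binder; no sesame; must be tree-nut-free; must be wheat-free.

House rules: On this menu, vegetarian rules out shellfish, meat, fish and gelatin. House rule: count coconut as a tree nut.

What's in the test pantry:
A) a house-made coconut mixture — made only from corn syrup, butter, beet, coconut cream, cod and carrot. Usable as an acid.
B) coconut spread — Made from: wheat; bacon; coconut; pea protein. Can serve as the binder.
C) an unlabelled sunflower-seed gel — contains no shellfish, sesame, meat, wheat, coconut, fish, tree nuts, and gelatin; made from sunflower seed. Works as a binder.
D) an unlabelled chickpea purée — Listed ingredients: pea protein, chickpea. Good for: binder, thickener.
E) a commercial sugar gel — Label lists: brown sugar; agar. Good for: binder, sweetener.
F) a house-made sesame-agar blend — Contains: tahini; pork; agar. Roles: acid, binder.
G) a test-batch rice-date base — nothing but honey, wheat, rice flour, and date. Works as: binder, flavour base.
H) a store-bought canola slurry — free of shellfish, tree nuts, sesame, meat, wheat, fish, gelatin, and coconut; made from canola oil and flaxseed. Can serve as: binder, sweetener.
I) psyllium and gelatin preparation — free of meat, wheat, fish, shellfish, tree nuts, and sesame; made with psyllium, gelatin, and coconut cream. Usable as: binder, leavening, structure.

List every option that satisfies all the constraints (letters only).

A: not usable as a binder; has cod, so not vegetarian (and 1 more) — out
B: has bacon, so not vegetarian; has coconut, so not tree-nut-free (and 1 more) — no
C: all constraints satisfied — OK
D: all constraints satisfied — keep
E: all constraints satisfied — OK
F: has pork, so not vegetarian; has tahini, so not sesame-free — reject
G: has wheat, so not wheat-free — reject
H: all constraints satisfied — valid
I: has gelatin, so not vegetarian; has coconut cream, so not tree-nut-free — reject

C, D, E, H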